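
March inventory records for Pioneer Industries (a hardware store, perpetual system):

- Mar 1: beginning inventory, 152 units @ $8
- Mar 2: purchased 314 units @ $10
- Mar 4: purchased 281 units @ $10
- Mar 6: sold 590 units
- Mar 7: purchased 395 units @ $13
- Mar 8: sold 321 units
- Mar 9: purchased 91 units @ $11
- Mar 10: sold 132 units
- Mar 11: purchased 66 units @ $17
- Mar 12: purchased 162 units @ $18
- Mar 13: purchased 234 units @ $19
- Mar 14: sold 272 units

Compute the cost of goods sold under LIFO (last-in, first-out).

Mar 6, 590 sold [LIFO — newest first]: 281 @ $10 + 309 @ $10 = $5,900
Mar 8, 321 sold [LIFO — newest first]: 321 @ $13 = $4,173
Mar 10, 132 sold [LIFO — newest first]: 91 @ $11 + 41 @ $13 = $1,534
Mar 14, 272 sold [LIFO — newest first]: 234 @ $19 + 38 @ $18 = $5,130
Total COGS = $5,900 + $4,173 + $1,534 + $5,130 = $16,737
Ending inventory: 152 @ $8 + 5 @ $10 + 33 @ $13 + 66 @ $17 + 124 @ $18 = $5,049

COGS = $16,737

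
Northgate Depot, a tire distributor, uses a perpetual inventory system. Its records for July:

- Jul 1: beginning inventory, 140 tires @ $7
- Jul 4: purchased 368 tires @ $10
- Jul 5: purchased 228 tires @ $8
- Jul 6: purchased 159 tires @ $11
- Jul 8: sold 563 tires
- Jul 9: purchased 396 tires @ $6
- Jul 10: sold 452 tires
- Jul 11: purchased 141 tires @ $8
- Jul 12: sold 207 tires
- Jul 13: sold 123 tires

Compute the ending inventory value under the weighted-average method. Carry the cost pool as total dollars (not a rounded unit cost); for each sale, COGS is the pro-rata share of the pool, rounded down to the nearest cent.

Ending inventory = $664.85

After Jul 1: 140 on hand, pool $980.00 (≈ $7.0000 each)
After Jul 4: 508 on hand, pool $4,660.00 (≈ $9.1732 each)
After Jul 5: 736 on hand, pool $6,484.00 (≈ $8.8098 each)
After Jul 6: 895 on hand, pool $8,233.00 (≈ $9.1989 each)
Jul 8, sell 563: 563/895 × $8,233.00 → $5,178.97
After Jul 9: 728 on hand, pool $5,430.03 (≈ $7.4588 each)
Jul 10, sell 452: 452/728 × $5,430.03 → $3,371.39
After Jul 11: 417 on hand, pool $3,186.64 (≈ $7.6418 each)
Jul 12, sell 207: 207/417 × $3,186.64 → $1,581.85
Jul 13, sell 123: 123/210 × $1,604.79 → $939.94
Total COGS = $5,178.97 + $3,371.39 + $1,581.85 + $939.94 = $11,072.15
Ending inventory (cost pool remaining) = $664.85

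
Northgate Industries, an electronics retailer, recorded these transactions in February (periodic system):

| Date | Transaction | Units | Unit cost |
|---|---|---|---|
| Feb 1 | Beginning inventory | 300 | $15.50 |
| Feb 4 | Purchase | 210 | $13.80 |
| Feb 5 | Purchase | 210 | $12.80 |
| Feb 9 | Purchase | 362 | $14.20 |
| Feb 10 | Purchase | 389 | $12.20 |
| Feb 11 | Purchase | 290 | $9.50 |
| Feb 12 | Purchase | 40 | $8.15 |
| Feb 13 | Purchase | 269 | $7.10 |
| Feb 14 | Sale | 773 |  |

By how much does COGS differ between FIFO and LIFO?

$3,874.90

FIFO COGS: 300 @ $15.50 + 210 @ $13.80 + 210 @ $12.80 + 53 @ $14.20 = $10,988.60
LIFO COGS: 269 @ $7.10 + 40 @ $8.15 + 290 @ $9.50 + 174 @ $12.20 = $7,113.70
Difference = |$10,988.60 − $7,113.70| = $3,874.90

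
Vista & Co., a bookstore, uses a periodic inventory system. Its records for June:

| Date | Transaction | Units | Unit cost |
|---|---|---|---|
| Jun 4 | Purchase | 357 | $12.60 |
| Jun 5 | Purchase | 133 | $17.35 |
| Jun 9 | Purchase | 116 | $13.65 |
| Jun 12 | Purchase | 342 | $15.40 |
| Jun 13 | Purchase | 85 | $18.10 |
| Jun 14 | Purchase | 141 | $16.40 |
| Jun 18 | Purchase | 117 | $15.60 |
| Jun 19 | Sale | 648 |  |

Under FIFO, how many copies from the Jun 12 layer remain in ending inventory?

Jun 19, 648 sold [FIFO — oldest first]: 357 @ $12.60 + 133 @ $17.35 + 116 @ $13.65 + 42 @ $15.40 = $9,035.95
Ending inventory: 300 @ $15.40 + 85 @ $18.10 + 141 @ $16.40 + 117 @ $15.60 = $10,296.10

300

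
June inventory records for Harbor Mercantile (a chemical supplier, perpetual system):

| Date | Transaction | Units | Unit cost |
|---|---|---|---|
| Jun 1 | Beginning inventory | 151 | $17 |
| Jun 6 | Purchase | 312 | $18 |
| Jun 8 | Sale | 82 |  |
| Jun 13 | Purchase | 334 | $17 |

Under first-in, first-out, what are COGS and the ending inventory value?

COGS = $1,394; ending inventory = $12,467

Jun 8, 82 sold [FIFO — oldest first]: 82 @ $17 = $1,394
Ending inventory: 69 @ $17 + 312 @ $18 + 334 @ $17 = $12,467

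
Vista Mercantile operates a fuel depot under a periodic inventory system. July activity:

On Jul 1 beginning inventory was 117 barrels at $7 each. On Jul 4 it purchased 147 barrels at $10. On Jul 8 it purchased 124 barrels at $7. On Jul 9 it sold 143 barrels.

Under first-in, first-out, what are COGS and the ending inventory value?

Jul 9, 143 sold [FIFO — oldest first]: 117 @ $7 + 26 @ $10 = $1,079
Ending inventory: 121 @ $10 + 124 @ $7 = $2,078

COGS = $1,079; ending inventory = $2,078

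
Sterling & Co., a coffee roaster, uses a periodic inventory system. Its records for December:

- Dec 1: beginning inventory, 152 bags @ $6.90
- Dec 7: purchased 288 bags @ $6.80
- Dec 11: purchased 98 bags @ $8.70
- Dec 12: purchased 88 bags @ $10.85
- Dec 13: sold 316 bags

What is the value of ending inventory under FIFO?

Dec 13, 316 sold [FIFO — oldest first]: 152 @ $6.90 + 164 @ $6.80 = $2,164.00
Ending inventory: 124 @ $6.80 + 98 @ $8.70 + 88 @ $10.85 = $2,650.60
Check: goods available $4,814.60 = COGS $2,164.00 + ending $2,650.60

Ending inventory = $2,650.60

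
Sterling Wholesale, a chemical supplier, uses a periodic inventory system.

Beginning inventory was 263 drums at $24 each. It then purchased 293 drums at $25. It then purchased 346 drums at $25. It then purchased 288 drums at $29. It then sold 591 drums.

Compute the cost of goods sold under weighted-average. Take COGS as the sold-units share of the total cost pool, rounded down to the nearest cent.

Sale 1, sell 591: 591/1190 × $30,639.00 → $15,216.51
Ending inventory (cost pool remaining) = $15,422.49
Check: goods available $30,639.00 = COGS $15,216.51 + ending $15,422.49

COGS = $15,216.51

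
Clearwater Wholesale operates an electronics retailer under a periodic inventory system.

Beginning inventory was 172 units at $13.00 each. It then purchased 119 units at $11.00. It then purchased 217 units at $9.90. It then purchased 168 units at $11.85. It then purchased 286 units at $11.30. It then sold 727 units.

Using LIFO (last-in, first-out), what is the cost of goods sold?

COGS = $7,986.90

Sale 1 (727) [LIFO — newest first]: 286 @ $11.30 + 168 @ $11.85 + 217 @ $9.90 + 56 @ $11.00 = $7,986.90
Ending inventory: 172 @ $13.00 + 63 @ $11.00 = $2,929.00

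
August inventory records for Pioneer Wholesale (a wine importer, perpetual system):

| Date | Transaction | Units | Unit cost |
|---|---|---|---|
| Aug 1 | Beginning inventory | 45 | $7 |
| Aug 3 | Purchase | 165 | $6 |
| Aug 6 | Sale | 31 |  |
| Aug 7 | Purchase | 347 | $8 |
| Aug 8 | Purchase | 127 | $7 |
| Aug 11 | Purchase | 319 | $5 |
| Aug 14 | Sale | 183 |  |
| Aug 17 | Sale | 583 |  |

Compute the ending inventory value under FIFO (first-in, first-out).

Aug 6, 31 sold [FIFO — oldest first]: 31 @ $7 = $217
Aug 14, 183 sold [FIFO — oldest first]: 14 @ $7 + 165 @ $6 + 4 @ $8 = $1,120
Aug 17, 583 sold [FIFO — oldest first]: 343 @ $8 + 127 @ $7 + 113 @ $5 = $4,198
Total COGS = $217 + $1,120 + $4,198 = $5,535
Ending inventory: 206 @ $5 = $1,030

Ending inventory = $1,030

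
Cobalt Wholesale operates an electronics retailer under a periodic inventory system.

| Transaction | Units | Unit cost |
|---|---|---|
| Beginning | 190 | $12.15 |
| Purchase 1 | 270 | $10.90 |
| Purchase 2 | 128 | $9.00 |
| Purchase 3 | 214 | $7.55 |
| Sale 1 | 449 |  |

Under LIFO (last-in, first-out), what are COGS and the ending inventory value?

COGS = $3,934.00; ending inventory = $4,085.20

Sale 1 (449) [LIFO — newest first]: 214 @ $7.55 + 128 @ $9.00 + 107 @ $10.90 = $3,934.00
Ending inventory: 190 @ $12.15 + 163 @ $10.90 = $4,085.20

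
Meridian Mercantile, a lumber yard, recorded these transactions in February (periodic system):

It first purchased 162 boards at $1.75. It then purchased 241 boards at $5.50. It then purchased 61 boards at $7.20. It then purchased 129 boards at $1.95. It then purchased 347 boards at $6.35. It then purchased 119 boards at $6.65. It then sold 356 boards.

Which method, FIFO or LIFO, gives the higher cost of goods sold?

LIFO

FIFO COGS: 162 @ $1.75 + 194 @ $5.50 = $1,350.50
LIFO COGS: 119 @ $6.65 + 237 @ $6.35 = $2,296.30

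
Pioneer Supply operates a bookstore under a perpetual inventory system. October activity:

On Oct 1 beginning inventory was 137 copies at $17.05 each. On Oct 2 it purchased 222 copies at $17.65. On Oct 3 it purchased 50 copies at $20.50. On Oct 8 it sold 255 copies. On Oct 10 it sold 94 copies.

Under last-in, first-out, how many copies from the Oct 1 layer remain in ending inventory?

60

Oct 8, 255 sold [LIFO — newest first]: 50 @ $20.50 + 205 @ $17.65 = $4,643.25
Oct 10, 94 sold [LIFO — newest first]: 17 @ $17.65 + 77 @ $17.05 = $1,612.90
Total COGS = $4,643.25 + $1,612.90 = $6,256.15
Ending inventory: 60 @ $17.05 = $1,023.00
Check: goods available $7,279.15 = COGS $6,256.15 + ending $1,023.00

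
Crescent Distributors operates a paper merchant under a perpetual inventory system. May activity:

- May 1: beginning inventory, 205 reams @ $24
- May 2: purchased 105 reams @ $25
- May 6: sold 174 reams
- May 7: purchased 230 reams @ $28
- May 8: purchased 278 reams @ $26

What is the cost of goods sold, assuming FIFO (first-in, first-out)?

May 6, 174 sold [FIFO — oldest first]: 174 @ $24 = $4,176
Ending inventory: 31 @ $24 + 105 @ $25 + 230 @ $28 + 278 @ $26 = $17,037
Check: goods available $21,213 = COGS $4,176 + ending $17,037

COGS = $4,176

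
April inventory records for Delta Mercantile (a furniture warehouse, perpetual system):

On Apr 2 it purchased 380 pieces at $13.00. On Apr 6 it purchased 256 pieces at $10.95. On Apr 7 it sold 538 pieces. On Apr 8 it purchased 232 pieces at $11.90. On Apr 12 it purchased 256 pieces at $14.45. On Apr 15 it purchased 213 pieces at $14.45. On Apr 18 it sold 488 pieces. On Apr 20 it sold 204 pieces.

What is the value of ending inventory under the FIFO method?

Apr 7, 538 sold [FIFO — oldest first]: 380 @ $13.00 + 158 @ $10.95 = $6,670.10
Apr 18, 488 sold [FIFO — oldest first]: 98 @ $10.95 + 232 @ $11.90 + 158 @ $14.45 = $6,117.00
Apr 20, 204 sold [FIFO — oldest first]: 98 @ $14.45 + 106 @ $14.45 = $2,947.80
Total COGS = $6,670.10 + $6,117.00 + $2,947.80 = $15,734.90
Ending inventory: 107 @ $14.45 = $1,546.15
Check: goods available $17,281.05 = COGS $15,734.90 + ending $1,546.15

Ending inventory = $1,546.15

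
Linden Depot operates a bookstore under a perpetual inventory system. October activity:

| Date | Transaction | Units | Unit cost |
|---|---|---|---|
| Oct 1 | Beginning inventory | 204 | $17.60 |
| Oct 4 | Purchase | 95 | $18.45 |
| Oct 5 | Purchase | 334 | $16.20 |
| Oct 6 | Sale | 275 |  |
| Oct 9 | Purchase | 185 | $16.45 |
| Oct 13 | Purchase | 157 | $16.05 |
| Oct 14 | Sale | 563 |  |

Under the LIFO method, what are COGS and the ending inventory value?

Oct 6, 275 sold [LIFO — newest first]: 275 @ $16.20 = $4,455.00
Oct 14, 563 sold [LIFO — newest first]: 157 @ $16.05 + 185 @ $16.45 + 59 @ $16.20 + 95 @ $18.45 + 67 @ $17.60 = $9,450.85
Total COGS = $4,455.00 + $9,450.85 = $13,905.85
Ending inventory: 137 @ $17.60 = $2,411.20
Check: goods available $16,317.05 = COGS $13,905.85 + ending $2,411.20

COGS = $13,905.85; ending inventory = $2,411.20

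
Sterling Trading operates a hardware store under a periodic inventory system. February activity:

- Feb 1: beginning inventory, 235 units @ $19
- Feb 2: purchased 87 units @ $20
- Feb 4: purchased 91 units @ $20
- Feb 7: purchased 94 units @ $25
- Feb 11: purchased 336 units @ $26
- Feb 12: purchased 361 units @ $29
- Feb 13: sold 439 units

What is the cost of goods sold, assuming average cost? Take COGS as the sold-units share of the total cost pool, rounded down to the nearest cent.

Feb 13, sell 439: 439/1204 × $29,580.00 → $10,785.39
Ending inventory (cost pool remaining) = $18,794.61

COGS = $10,785.39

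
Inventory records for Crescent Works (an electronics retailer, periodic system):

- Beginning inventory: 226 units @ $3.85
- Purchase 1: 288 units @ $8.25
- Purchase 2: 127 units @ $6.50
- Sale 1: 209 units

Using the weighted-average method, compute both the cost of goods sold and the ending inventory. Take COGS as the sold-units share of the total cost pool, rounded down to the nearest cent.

Sale 1, sell 209: 209/641 × $4,071.60 → $1,327.55
Ending inventory (cost pool remaining) = $2,744.05
Check: goods available $4,071.60 = COGS $1,327.55 + ending $2,744.05

COGS = $1,327.55; ending inventory = $2,744.05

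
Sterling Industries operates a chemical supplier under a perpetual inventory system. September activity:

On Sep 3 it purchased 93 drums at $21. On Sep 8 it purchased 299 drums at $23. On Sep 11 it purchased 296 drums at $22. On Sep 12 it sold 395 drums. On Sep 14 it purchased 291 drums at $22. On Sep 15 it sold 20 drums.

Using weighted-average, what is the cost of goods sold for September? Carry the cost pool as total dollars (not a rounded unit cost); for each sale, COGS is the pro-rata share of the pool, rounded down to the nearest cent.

COGS = $9,251.27

After Sep 3: 93 on hand, pool $1,953.00 (≈ $21.0000 each)
After Sep 8: 392 on hand, pool $8,830.00 (≈ $22.5255 each)
After Sep 11: 688 on hand, pool $15,342.00 (≈ $22.2994 each)
Sep 12, sell 395: 395/688 × $15,342.00 → $8,808.27
After Sep 14: 584 on hand, pool $12,935.73 (≈ $22.1502 each)
Sep 15, sell 20: 20/584 × $12,935.73 → $443.00
Total COGS = $8,808.27 + $443.00 = $9,251.27
Ending inventory (cost pool remaining) = $12,492.73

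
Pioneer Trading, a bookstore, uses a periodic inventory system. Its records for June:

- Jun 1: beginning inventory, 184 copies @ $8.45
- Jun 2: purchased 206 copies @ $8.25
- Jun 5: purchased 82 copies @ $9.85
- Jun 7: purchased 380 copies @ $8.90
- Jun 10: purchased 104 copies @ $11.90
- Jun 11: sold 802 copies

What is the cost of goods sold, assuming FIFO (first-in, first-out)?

COGS = $6,999.00

Jun 11, 802 sold [FIFO — oldest first]: 184 @ $8.45 + 206 @ $8.25 + 82 @ $9.85 + 330 @ $8.90 = $6,999.00
Ending inventory: 50 @ $8.90 + 104 @ $11.90 = $1,682.60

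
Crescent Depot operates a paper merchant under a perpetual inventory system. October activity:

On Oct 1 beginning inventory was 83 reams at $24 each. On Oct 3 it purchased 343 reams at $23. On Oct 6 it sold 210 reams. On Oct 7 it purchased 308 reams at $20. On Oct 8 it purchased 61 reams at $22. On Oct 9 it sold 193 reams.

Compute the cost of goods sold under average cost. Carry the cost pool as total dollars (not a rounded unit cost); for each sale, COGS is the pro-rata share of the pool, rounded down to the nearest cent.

After Oct 1: 83 on hand, pool $1,992.00 (≈ $24.0000 each)
After Oct 3: 426 on hand, pool $9,881.00 (≈ $23.1948 each)
Oct 6, sell 210: 210/426 × $9,881.00 → $4,870.91
After Oct 7: 524 on hand, pool $11,170.09 (≈ $21.3170 each)
After Oct 8: 585 on hand, pool $12,512.09 (≈ $21.3882 each)
Oct 9, sell 193: 193/585 × $12,512.09 → $4,127.92
Total COGS = $4,870.91 + $4,127.92 = $8,998.83
Ending inventory (cost pool remaining) = $8,384.17
Check: goods available $17,383.00 = COGS $8,998.83 + ending $8,384.17

COGS = $8,998.83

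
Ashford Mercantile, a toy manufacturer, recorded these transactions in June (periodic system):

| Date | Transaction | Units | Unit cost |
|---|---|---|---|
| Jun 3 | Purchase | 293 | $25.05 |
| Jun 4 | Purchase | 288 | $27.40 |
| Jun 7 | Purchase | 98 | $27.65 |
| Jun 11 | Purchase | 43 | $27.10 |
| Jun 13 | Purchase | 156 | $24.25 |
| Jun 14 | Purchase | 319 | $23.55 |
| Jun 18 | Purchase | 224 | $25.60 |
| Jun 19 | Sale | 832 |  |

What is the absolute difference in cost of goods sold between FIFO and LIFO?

FIFO COGS: 293 @ $25.05 + 288 @ $27.40 + 98 @ $27.65 + 43 @ $27.10 + 110 @ $24.25 = $21,773.35
LIFO COGS: 224 @ $25.60 + 319 @ $23.55 + 156 @ $24.25 + 43 @ $27.10 + 90 @ $27.65 = $20,683.65
Difference = |$21,773.35 − $20,683.65| = $1,089.70

$1,089.70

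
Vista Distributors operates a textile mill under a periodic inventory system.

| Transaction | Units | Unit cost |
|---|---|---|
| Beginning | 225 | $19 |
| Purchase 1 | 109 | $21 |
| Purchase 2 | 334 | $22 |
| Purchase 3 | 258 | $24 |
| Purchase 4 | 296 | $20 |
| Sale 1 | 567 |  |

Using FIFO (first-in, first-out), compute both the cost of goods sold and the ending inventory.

COGS = $11,690; ending inventory = $14,334

Sale 1 (567) [FIFO — oldest first]: 225 @ $19 + 109 @ $21 + 233 @ $22 = $11,690
Ending inventory: 101 @ $22 + 258 @ $24 + 296 @ $20 = $14,334
Check: goods available $26,024 = COGS $11,690 + ending $14,334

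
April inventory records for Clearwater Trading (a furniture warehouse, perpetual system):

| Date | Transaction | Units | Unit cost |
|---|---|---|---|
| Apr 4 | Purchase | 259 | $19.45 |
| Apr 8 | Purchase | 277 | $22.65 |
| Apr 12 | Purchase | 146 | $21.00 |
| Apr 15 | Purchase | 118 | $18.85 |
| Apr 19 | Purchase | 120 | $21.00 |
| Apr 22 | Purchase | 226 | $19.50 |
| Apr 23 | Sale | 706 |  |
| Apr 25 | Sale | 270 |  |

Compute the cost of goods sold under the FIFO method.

COGS = $20,213.90

Apr 23, 706 sold [FIFO — oldest first]: 259 @ $19.45 + 277 @ $22.65 + 146 @ $21.00 + 24 @ $18.85 = $14,830.00
Apr 25, 270 sold [FIFO — oldest first]: 94 @ $18.85 + 120 @ $21.00 + 56 @ $19.50 = $5,383.90
Total COGS = $14,830.00 + $5,383.90 = $20,213.90
Ending inventory: 170 @ $19.50 = $3,315.00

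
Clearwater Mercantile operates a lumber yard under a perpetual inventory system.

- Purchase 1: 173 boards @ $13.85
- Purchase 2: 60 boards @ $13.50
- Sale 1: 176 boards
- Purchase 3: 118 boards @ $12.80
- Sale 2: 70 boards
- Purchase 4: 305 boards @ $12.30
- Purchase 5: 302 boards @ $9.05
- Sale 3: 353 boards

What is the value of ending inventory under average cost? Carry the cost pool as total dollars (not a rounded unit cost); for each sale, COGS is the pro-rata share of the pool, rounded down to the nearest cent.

After Purchase 1: 173 on hand, pool $2,396.05 (≈ $13.8500 each)
After Purchase 2: 233 on hand, pool $3,206.05 (≈ $13.7599 each)
Sale 1, sell 176: 176/233 × $3,206.05 → $2,421.73
After Purchase 3: 175 on hand, pool $2,294.72 (≈ $13.1127 each)
Sale 2, sell 70: 70/175 × $2,294.72 → $917.88
After Purchase 4: 410 on hand, pool $5,128.34 (≈ $12.5081 each)
After Purchase 5: 712 on hand, pool $7,861.44 (≈ $11.0413 each)
Sale 3, sell 353: 353/712 × $7,861.44 → $3,897.59
Total COGS = $2,421.73 + $917.88 + $3,897.59 = $7,237.20
Ending inventory (cost pool remaining) = $3,963.85
Check: goods available $11,201.05 = COGS $7,237.20 + ending $3,963.85

Ending inventory = $3,963.85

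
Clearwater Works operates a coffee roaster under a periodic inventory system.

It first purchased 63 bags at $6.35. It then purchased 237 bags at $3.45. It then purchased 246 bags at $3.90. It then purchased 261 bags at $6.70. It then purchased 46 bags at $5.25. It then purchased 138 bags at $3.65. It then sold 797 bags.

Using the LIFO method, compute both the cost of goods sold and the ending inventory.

Sale 1 (797) [LIFO — newest first]: 138 @ $3.65 + 46 @ $5.25 + 261 @ $6.70 + 246 @ $3.90 + 106 @ $3.45 = $3,819.00
Ending inventory: 63 @ $6.35 + 131 @ $3.45 = $852.00

COGS = $3,819.00; ending inventory = $852.00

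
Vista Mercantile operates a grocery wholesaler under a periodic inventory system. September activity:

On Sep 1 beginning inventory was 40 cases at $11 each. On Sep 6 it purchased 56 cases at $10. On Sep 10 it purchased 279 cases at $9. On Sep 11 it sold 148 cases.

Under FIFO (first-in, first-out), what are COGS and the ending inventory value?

Sep 11, 148 sold [FIFO — oldest first]: 40 @ $11 + 56 @ $10 + 52 @ $9 = $1,468
Ending inventory: 227 @ $9 = $2,043

COGS = $1,468; ending inventory = $2,043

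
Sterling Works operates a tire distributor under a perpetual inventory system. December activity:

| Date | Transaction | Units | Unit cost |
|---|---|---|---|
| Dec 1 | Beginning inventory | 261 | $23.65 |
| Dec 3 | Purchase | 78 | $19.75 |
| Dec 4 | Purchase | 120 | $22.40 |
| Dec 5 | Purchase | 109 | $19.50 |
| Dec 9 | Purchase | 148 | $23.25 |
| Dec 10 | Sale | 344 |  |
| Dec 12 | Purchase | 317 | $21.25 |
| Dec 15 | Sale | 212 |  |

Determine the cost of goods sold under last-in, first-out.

COGS = $12,020.30

Dec 10, 344 sold [LIFO — newest first]: 148 @ $23.25 + 109 @ $19.50 + 87 @ $22.40 = $7,515.30
Dec 15, 212 sold [LIFO — newest first]: 212 @ $21.25 = $4,505.00
Total COGS = $7,515.30 + $4,505.00 = $12,020.30
Ending inventory: 261 @ $23.65 + 78 @ $19.75 + 33 @ $22.40 + 105 @ $21.25 = $10,683.60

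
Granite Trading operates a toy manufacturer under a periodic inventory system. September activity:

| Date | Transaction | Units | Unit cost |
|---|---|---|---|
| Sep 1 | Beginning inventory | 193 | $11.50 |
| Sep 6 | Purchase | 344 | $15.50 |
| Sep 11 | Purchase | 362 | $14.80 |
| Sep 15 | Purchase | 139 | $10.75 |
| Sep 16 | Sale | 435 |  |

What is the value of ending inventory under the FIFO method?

Ending inventory = $8,432.85

Sep 16, 435 sold [FIFO — oldest first]: 193 @ $11.50 + 242 @ $15.50 = $5,970.50
Ending inventory: 102 @ $15.50 + 362 @ $14.80 + 139 @ $10.75 = $8,432.85
Check: goods available $14,403.35 = COGS $5,970.50 + ending $8,432.85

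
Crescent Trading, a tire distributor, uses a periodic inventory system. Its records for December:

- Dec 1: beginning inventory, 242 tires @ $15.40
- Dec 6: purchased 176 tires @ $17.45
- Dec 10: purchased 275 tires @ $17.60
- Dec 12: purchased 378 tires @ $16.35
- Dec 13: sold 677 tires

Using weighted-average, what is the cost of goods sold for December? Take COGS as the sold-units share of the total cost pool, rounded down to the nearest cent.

COGS = $11,263.29

Dec 13, sell 677: 677/1071 × $17,818.30 → $11,263.29
Ending inventory (cost pool remaining) = $6,555.01
Check: goods available $17,818.30 = COGS $11,263.29 + ending $6,555.01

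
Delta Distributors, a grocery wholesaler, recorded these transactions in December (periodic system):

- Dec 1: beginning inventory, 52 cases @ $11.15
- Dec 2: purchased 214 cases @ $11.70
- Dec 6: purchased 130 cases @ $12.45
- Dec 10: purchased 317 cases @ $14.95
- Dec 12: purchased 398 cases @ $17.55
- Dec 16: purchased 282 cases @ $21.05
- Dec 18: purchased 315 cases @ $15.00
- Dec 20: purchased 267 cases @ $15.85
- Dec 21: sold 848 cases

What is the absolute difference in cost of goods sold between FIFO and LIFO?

$2,745.75

FIFO COGS: 52 @ $11.15 + 214 @ $11.70 + 130 @ $12.45 + 317 @ $14.95 + 135 @ $17.55 = $11,810.50
LIFO COGS: 267 @ $15.85 + 315 @ $15.00 + 266 @ $21.05 = $14,556.25
Difference = |$11,810.50 − $14,556.25| = $2,745.75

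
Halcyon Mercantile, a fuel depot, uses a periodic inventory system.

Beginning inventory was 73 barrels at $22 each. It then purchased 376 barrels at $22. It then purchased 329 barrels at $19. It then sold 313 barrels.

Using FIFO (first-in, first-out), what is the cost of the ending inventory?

Ending inventory = $9,243

Sale 1 (313) [FIFO — oldest first]: 73 @ $22 + 240 @ $22 = $6,886
Ending inventory: 136 @ $22 + 329 @ $19 = $9,243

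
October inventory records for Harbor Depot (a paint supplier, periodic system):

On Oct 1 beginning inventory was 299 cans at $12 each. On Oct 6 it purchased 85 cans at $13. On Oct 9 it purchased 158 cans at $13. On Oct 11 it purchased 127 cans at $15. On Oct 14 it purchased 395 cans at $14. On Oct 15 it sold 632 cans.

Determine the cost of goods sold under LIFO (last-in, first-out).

COGS = $8,865

Oct 15, 632 sold [LIFO — newest first]: 395 @ $14 + 127 @ $15 + 110 @ $13 = $8,865
Ending inventory: 299 @ $12 + 85 @ $13 + 48 @ $13 = $5,317
Check: goods available $14,182 = COGS $8,865 + ending $5,317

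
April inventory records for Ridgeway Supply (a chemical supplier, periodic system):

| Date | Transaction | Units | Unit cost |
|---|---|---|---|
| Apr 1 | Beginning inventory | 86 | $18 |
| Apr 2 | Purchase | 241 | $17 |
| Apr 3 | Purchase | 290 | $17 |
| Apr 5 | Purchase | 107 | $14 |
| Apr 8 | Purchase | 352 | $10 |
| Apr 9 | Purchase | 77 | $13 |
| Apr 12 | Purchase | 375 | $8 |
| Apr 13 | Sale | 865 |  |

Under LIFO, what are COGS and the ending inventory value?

Apr 13, 865 sold [LIFO — newest first]: 375 @ $8 + 77 @ $13 + 352 @ $10 + 61 @ $14 = $8,375
Ending inventory: 86 @ $18 + 241 @ $17 + 290 @ $17 + 46 @ $14 = $11,219

COGS = $8,375; ending inventory = $11,219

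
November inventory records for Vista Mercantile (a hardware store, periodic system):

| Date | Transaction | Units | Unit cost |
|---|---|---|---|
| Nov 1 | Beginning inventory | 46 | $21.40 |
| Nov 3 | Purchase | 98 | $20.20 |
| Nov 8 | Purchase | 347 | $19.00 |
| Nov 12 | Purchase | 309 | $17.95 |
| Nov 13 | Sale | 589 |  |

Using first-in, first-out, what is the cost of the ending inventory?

Nov 13, 589 sold [FIFO — oldest first]: 46 @ $21.40 + 98 @ $20.20 + 347 @ $19.00 + 98 @ $17.95 = $11,316.10
Ending inventory: 211 @ $17.95 = $3,787.45

Ending inventory = $3,787.45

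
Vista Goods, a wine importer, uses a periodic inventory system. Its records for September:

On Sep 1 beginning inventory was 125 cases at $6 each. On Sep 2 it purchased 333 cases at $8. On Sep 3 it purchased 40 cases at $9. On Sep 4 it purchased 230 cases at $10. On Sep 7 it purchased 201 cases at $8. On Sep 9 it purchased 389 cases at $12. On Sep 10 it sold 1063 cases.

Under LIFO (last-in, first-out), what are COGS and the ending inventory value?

Sep 10, 1063 sold [LIFO — newest first]: 389 @ $12 + 201 @ $8 + 230 @ $10 + 40 @ $9 + 203 @ $8 = $10,560
Ending inventory: 125 @ $6 + 130 @ $8 = $1,790

COGS = $10,560; ending inventory = $1,790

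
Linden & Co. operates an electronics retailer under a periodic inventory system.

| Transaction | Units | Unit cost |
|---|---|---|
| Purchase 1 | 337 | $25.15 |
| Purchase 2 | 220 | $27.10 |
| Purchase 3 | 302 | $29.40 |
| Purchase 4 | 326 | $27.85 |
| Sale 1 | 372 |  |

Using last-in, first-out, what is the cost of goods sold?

COGS = $10,431.50

Sale 1 (372) [LIFO — newest first]: 326 @ $27.85 + 46 @ $29.40 = $10,431.50
Ending inventory: 337 @ $25.15 + 220 @ $27.10 + 256 @ $29.40 = $21,963.95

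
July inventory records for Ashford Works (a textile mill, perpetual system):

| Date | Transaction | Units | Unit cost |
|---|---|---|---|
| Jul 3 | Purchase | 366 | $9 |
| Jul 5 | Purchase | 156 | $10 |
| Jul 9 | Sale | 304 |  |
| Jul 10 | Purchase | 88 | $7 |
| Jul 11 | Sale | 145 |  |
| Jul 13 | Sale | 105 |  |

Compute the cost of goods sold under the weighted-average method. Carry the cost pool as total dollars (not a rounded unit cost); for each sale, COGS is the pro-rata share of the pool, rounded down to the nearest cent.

After Jul 3: 366 on hand, pool $3,294.00 (≈ $9.0000 each)
After Jul 5: 522 on hand, pool $4,854.00 (≈ $9.2989 each)
Jul 9, sell 304: 304/522 × $4,854.00 → $2,826.85
After Jul 10: 306 on hand, pool $2,643.15 (≈ $8.6377 each)
Jul 11, sell 145: 145/306 × $2,643.15 → $1,252.47
Jul 13, sell 105: 105/161 × $1,390.68 → $906.96
Total COGS = $2,826.85 + $1,252.47 + $906.96 = $4,986.28
Ending inventory (cost pool remaining) = $483.72

COGS = $4,986.28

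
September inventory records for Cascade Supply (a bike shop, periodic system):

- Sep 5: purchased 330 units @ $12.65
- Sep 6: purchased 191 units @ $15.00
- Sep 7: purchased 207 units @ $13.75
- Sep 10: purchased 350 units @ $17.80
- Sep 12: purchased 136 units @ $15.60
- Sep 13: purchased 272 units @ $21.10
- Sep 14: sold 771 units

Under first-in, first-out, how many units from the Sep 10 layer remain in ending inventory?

307

Sep 14, 771 sold [FIFO — oldest first]: 330 @ $12.65 + 191 @ $15.00 + 207 @ $13.75 + 43 @ $17.80 = $10,651.15
Ending inventory: 307 @ $17.80 + 136 @ $15.60 + 272 @ $21.10 = $13,325.40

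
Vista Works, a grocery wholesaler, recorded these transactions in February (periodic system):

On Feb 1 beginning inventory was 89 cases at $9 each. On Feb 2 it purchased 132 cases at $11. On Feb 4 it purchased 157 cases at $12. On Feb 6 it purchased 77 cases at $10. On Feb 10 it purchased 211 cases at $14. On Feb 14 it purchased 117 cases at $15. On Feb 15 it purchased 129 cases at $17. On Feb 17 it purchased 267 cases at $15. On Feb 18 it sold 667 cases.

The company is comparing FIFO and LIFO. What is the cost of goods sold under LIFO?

FIFO COGS: 89 @ $9 + 132 @ $11 + 157 @ $12 + 77 @ $10 + 211 @ $14 + 1 @ $15 = $7,876
LIFO COGS: 267 @ $15 + 129 @ $17 + 117 @ $15 + 154 @ $14 = $10,109

COGS = $10,109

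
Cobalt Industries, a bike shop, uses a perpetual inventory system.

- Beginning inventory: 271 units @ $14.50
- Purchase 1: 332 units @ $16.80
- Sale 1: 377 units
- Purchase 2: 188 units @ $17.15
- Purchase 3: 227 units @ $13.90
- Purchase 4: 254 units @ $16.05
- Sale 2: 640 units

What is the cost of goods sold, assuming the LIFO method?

COGS = $16,188.95

Sale 1 (377) [LIFO — newest first]: 332 @ $16.80 + 45 @ $14.50 = $6,230.10
Sale 2 (640) [LIFO — newest first]: 254 @ $16.05 + 227 @ $13.90 + 159 @ $17.15 = $9,958.85
Total COGS = $6,230.10 + $9,958.85 = $16,188.95
Ending inventory: 226 @ $14.50 + 29 @ $17.15 = $3,774.35
Check: goods available $19,963.30 = COGS $16,188.95 + ending $3,774.35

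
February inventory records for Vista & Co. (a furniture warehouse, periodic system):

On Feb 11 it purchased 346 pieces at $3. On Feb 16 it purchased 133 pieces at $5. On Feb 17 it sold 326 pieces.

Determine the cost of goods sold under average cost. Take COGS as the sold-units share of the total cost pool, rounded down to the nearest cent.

Feb 17, sell 326: 326/479 × $1,703.00 → $1,159.03
Ending inventory (cost pool remaining) = $543.97

COGS = $1,159.03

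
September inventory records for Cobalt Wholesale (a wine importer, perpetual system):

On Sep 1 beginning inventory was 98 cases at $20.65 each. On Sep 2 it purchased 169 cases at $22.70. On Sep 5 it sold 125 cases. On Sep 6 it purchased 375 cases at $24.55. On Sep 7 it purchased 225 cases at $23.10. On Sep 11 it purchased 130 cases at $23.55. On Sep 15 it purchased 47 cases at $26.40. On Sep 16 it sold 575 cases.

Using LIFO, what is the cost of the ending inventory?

Ending inventory = $7,981.60

Sep 5, 125 sold [LIFO — newest first]: 125 @ $22.70 = $2,837.50
Sep 16, 575 sold [LIFO — newest first]: 47 @ $26.40 + 130 @ $23.55 + 225 @ $23.10 + 173 @ $24.55 = $13,746.95
Total COGS = $2,837.50 + $13,746.95 = $16,584.45
Ending inventory: 98 @ $20.65 + 44 @ $22.70 + 202 @ $24.55 = $7,981.60
Check: goods available $24,566.05 = COGS $16,584.45 + ending $7,981.60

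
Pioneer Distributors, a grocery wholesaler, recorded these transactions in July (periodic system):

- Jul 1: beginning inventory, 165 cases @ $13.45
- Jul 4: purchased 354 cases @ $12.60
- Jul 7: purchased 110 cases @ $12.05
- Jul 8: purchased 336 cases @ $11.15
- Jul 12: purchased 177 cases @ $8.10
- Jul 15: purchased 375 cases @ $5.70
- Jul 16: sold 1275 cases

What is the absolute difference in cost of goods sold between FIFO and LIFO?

$1,810.05

FIFO COGS: 165 @ $13.45 + 354 @ $12.60 + 110 @ $12.05 + 336 @ $11.15 + 177 @ $8.10 + 133 @ $5.70 = $13,943.35
LIFO COGS: 375 @ $5.70 + 177 @ $8.10 + 336 @ $11.15 + 110 @ $12.05 + 277 @ $12.60 = $12,133.30
Difference = |$13,943.35 − $12,133.30| = $1,810.05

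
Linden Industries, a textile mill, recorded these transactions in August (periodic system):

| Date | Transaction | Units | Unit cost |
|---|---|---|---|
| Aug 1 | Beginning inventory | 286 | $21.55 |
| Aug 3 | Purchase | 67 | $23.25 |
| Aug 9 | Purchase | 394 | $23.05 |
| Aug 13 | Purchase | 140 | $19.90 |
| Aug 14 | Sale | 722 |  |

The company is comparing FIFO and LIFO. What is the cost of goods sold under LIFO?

FIFO COGS: 286 @ $21.55 + 67 @ $23.25 + 369 @ $23.05 = $16,226.50
LIFO COGS: 140 @ $19.90 + 394 @ $23.05 + 67 @ $23.25 + 121 @ $21.55 = $16,033.00

COGS = $16,033.00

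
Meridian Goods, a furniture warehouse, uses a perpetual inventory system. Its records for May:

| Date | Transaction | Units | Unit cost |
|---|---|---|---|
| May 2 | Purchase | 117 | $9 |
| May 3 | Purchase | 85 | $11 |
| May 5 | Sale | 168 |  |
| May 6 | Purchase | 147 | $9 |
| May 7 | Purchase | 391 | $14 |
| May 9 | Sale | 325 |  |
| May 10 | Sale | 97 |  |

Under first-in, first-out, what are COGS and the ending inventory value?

COGS = $6,685; ending inventory = $2,100

May 5, 168 sold [FIFO — oldest first]: 117 @ $9 + 51 @ $11 = $1,614
May 9, 325 sold [FIFO — oldest first]: 34 @ $11 + 147 @ $9 + 144 @ $14 = $3,713
May 10, 97 sold [FIFO — oldest first]: 97 @ $14 = $1,358
Total COGS = $1,614 + $3,713 + $1,358 = $6,685
Ending inventory: 150 @ $14 = $2,100
Check: goods available $8,785 = COGS $6,685 + ending $2,100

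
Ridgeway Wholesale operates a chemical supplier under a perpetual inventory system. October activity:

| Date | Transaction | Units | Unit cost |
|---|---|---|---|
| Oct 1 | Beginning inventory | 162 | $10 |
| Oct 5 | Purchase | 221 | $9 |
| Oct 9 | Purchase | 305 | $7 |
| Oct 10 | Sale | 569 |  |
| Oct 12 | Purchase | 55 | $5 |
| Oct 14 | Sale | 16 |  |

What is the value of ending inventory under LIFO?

Ending inventory = $1,385

Oct 10, 569 sold [LIFO — newest first]: 305 @ $7 + 221 @ $9 + 43 @ $10 = $4,554
Oct 14, 16 sold [LIFO — newest first]: 16 @ $5 = $80
Total COGS = $4,554 + $80 = $4,634
Ending inventory: 119 @ $10 + 39 @ $5 = $1,385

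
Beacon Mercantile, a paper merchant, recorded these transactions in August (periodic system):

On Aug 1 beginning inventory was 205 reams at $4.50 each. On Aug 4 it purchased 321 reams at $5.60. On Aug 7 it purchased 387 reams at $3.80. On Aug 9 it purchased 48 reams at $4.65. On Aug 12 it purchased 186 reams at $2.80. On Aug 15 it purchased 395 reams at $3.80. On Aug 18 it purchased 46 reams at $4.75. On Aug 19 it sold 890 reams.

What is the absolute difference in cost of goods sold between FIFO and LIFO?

$822.80

FIFO COGS: 205 @ $4.50 + 321 @ $5.60 + 364 @ $3.80 = $4,103.30
LIFO COGS: 46 @ $4.75 + 395 @ $3.80 + 186 @ $2.80 + 48 @ $4.65 + 215 @ $3.80 = $3,280.50
Difference = |$4,103.30 − $3,280.50| = $822.80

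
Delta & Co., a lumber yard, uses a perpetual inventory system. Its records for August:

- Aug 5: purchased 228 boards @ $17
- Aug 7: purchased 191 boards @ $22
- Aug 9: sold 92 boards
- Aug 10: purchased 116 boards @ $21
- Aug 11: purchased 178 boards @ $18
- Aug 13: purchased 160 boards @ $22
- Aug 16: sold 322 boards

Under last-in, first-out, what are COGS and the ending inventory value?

COGS = $8,460; ending inventory = $8,778

Aug 9, 92 sold [LIFO — newest first]: 92 @ $22 = $2,024
Aug 16, 322 sold [LIFO — newest first]: 160 @ $22 + 162 @ $18 = $6,436
Total COGS = $2,024 + $6,436 = $8,460
Ending inventory: 228 @ $17 + 99 @ $22 + 116 @ $21 + 16 @ $18 = $8,778
Check: goods available $17,238 = COGS $8,460 + ending $8,778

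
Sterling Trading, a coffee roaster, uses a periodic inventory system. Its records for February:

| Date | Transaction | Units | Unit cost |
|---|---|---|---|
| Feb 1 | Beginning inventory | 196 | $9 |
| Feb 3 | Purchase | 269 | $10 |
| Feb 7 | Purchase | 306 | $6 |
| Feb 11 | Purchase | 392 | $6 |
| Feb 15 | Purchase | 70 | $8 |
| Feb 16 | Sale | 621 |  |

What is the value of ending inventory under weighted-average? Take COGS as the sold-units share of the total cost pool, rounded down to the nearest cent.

Feb 16, sell 621: 621/1233 × $9,202.00 → $4,634.58
Ending inventory (cost pool remaining) = $4,567.42

Ending inventory = $4,567.42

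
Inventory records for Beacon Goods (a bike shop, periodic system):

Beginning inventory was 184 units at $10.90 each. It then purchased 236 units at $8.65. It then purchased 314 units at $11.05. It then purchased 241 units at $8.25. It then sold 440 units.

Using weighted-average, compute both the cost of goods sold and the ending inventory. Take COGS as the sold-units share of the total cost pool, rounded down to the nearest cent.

Sale 1, sell 440: 440/975 × $9,504.95 → $4,289.41
Ending inventory (cost pool remaining) = $5,215.54

COGS = $4,289.41; ending inventory = $5,215.54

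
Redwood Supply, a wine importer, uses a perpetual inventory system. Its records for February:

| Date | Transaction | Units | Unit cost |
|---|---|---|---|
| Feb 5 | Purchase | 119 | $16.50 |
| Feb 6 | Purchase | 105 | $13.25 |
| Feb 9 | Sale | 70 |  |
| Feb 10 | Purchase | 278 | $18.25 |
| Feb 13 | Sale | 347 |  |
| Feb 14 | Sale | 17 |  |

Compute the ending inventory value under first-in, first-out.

Ending inventory = $1,241.00

Feb 9, 70 sold [FIFO — oldest first]: 70 @ $16.50 = $1,155.00
Feb 13, 347 sold [FIFO — oldest first]: 49 @ $16.50 + 105 @ $13.25 + 193 @ $18.25 = $5,722.00
Feb 14, 17 sold [FIFO — oldest first]: 17 @ $18.25 = $310.25
Total COGS = $1,155.00 + $5,722.00 + $310.25 = $7,187.25
Ending inventory: 68 @ $18.25 = $1,241.00
Check: goods available $8,428.25 = COGS $7,187.25 + ending $1,241.00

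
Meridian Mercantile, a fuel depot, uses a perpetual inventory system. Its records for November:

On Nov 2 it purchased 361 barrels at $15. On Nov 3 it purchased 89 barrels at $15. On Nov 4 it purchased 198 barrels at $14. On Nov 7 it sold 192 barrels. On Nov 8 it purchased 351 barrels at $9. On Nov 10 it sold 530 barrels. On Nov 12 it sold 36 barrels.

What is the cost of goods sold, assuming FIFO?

COGS = $10,512

Nov 7, 192 sold [FIFO — oldest first]: 192 @ $15 = $2,880
Nov 10, 530 sold [FIFO — oldest first]: 169 @ $15 + 89 @ $15 + 198 @ $14 + 74 @ $9 = $7,308
Nov 12, 36 sold [FIFO — oldest first]: 36 @ $9 = $324
Total COGS = $2,880 + $7,308 + $324 = $10,512
Ending inventory: 241 @ $9 = $2,169
Check: goods available $12,681 = COGS $10,512 + ending $2,169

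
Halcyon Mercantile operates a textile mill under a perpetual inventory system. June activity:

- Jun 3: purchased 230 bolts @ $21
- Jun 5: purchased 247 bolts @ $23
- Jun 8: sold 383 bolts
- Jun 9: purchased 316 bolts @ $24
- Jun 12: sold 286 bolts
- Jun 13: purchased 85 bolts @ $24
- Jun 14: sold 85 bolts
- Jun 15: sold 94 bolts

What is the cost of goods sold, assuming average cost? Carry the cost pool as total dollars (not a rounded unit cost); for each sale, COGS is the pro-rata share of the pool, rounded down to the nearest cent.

COGS = $19,423.01

After Jun 3: 230 on hand, pool $4,830.00 (≈ $21.0000 each)
After Jun 5: 477 on hand, pool $10,511.00 (≈ $22.0356 each)
Jun 8, sell 383: 383/477 × $10,511.00 → $8,439.64
After Jun 9: 410 on hand, pool $9,655.36 (≈ $23.5497 each)
Jun 12, sell 286: 286/410 × $9,655.36 → $6,735.20
After Jun 13: 209 on hand, pool $4,960.16 (≈ $23.7328 each)
Jun 14, sell 85: 85/209 × $4,960.16 → $2,017.28
Jun 15, sell 94: 94/124 × $2,942.88 → $2,230.89
Total COGS = $8,439.64 + $6,735.20 + $2,017.28 + $2,230.89 = $19,423.01
Ending inventory (cost pool remaining) = $711.99
Check: goods available $20,135.00 = COGS $19,423.01 + ending $711.99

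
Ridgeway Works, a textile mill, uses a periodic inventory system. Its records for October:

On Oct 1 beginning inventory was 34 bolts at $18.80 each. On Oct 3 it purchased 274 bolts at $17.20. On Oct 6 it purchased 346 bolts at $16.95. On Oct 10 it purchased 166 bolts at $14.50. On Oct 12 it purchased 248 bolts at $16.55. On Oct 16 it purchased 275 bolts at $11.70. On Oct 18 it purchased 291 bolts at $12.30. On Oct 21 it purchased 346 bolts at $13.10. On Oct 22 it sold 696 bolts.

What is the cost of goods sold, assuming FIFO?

Oct 22, 696 sold [FIFO — oldest first]: 34 @ $18.80 + 274 @ $17.20 + 346 @ $16.95 + 42 @ $14.50 = $11,825.70
Ending inventory: 124 @ $14.50 + 248 @ $16.55 + 275 @ $11.70 + 291 @ $12.30 + 346 @ $13.10 = $17,231.80

COGS = $11,825.70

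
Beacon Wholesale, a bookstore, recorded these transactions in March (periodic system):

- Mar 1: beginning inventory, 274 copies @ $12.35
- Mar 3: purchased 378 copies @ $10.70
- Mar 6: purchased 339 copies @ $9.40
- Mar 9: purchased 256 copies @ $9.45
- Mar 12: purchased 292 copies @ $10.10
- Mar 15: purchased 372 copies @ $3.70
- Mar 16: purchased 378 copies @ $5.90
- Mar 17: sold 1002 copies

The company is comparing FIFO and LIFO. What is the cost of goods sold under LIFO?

FIFO COGS: 274 @ $12.35 + 378 @ $10.70 + 339 @ $9.40 + 11 @ $9.45 = $10,719.05
LIFO COGS: 378 @ $5.90 + 372 @ $3.70 + 252 @ $10.10 = $6,151.80

COGS = $6,151.80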